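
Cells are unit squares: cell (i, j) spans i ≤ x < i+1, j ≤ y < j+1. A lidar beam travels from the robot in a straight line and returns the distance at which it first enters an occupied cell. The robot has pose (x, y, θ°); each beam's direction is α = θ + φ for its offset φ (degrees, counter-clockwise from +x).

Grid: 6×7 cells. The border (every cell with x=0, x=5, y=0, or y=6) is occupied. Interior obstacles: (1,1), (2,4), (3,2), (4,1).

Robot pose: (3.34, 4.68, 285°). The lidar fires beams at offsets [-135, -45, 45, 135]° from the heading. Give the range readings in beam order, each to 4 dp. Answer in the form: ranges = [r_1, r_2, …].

beam 1: φ=-135°, α=150°
  d=(-0.8660,0.5000)  start (3,4)  tX=0.3926 tY=0.6400  stride 1/|dx|=1.1547 1/|dy|=2.0000
    cross x-line → (2,4), t=0.3926 (wall)
  → r_1 = 0.3926
beam 2: φ=-45°, α=240°
  d=(-0.5000,-0.8660)  start (3,4)  tX=0.6800 tY=0.7852  stride 1/|dx|=2.0000 1/|dy|=1.1547
    cross x-line → (2,4), t=0.6800 (wall)
  → r_2 = 0.6800
beam 3: φ=45°, α=330°
  d=(0.8660,-0.5000)  start (3,4)  tX=0.7621 tY=1.3600  stride 1/|dx|=1.1547 1/|dy|=2.0000
    cross x-line → (4,4), t=0.7621
    cross y-line → (4,3), t=1.3600
    cross x-line → (5,3), t=1.9168 (wall)
  → r_3 = 1.9168
beam 4: φ=135°, α=60°
  d=(0.5000,0.8660)  start (3,4)  tX=1.3200 tY=0.3695  stride 1/|dx|=2.0000 1/|dy|=1.1547
    cross y-line → (3,5), t=0.3695
    cross x-line → (4,5), t=1.3200
    cross y-line → (4,6), t=1.5242 (wall)
  → r_4 = 1.5242

ranges = [0.3926, 0.6800, 1.9168, 1.5242]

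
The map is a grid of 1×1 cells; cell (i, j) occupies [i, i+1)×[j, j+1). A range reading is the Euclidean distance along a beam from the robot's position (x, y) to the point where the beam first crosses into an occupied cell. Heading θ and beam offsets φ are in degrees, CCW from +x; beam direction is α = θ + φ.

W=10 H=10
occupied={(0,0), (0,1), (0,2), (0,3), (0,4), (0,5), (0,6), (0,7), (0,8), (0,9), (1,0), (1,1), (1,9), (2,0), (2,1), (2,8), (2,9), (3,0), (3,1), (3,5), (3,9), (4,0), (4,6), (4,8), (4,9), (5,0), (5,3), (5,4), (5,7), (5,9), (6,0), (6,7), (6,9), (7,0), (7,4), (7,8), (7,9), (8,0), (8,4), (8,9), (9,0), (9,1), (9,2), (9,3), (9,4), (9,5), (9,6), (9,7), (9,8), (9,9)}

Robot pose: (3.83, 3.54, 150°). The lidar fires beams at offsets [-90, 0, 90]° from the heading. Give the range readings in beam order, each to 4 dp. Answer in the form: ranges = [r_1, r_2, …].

ranges = [3.9953, 3.2678, 1.7782]

beam 1: φ=-90°, α=60°
  direction (0.5000, 0.8660); cell (3,3); t to first gridline: x 0.3400, y 0.5312 (then +2.0000 / +1.1547)
    (4,3) via x @ 0.3400
    (4,4) via y @ 0.5312
    (4,5) via y @ 1.6859
    (5,5) via x @ 2.3400
    (5,6) via y @ 2.8406
    (5,7) via y @ 3.9953  # hit
  → r_1 = 3.9953
beam 2: φ=0°, α=150°
  direction (-0.8660, 0.5000); cell (3,3); t to first gridline: x 0.9584, y 0.9200 (then +1.1547 / +2.0000)
    (3,4) via y @ 0.9200
    (2,4) via x @ 0.9584
    (1,4) via x @ 2.1131
    (1,5) via y @ 2.9200
    (0,5) via x @ 3.2678  # hit
  → r_2 = 3.2678
beam 3: φ=90°, α=240°
  direction (-0.5000, -0.8660); cell (3,3); t to first gridline: x 1.6600, y 0.6235 (then +2.0000 / +1.1547)
    (3,2) via y @ 0.6235
    (2,2) via x @ 1.6600
    (2,1) via y @ 1.7782  # hit
  → r_3 = 1.7782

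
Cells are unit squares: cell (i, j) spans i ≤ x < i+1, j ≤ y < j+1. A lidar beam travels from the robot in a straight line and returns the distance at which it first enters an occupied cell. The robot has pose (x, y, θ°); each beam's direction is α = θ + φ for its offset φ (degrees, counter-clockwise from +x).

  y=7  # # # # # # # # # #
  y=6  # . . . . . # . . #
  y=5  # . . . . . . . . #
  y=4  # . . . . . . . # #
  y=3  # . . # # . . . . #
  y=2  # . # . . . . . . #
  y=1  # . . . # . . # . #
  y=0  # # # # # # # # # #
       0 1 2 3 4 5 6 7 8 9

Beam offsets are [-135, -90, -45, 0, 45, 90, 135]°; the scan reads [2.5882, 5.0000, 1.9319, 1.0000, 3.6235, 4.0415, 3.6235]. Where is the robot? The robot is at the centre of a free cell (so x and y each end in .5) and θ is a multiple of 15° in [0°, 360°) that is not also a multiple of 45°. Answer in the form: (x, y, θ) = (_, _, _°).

(x, y, θ) = (5.5, 4.5, 240°)

Candidates: 41 free-cell centres × 16 headings = 656 poses. Raycast each; keep the one whose scan matches to 4 dp.
  (6.5, 3.5, 330°): beam 1 = 1.5529 ≠ 2.5882 ✗
  (6.5, 2.5, 345°): beam 1 = 1.7321 ≠ 2.5882 ✗
  (6.5, 5.5, 75°): beam 1 = 5.0000 ≠ 2.5882 ✗
  (7.5, 4.5, 120°): beam 1 = 0.5176 ≠ 2.5882 ✗
  …
  (5.5, 4.5, 240°): r_1=2.5882, r_2=5.0000, r_3=1.9319, r_4=1.0000, r_5=3.6235, r_6=4.0415, r_7=3.6235 — all match ✓
Unique over the lattice → pose = (5.5, 4.5, 240°).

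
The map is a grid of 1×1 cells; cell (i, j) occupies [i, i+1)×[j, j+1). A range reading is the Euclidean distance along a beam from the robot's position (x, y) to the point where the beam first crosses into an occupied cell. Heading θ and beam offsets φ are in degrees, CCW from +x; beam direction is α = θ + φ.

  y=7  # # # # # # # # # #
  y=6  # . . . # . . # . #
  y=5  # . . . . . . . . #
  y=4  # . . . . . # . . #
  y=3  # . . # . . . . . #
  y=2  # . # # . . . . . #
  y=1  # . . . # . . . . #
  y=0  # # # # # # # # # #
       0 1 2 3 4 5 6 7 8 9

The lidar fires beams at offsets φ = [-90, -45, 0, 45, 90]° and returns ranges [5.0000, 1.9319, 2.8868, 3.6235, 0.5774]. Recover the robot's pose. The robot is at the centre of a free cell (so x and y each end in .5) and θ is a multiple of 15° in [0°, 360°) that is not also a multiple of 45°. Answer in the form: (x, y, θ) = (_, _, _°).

The pose lattice has 41·16 = 656 candidates. Test each by forward raycasting.
  (7.5, 1.5, 345°): beam 1 = 0.5176 ≠ 5.0000 ✗
  (8.5, 4.5, 330°): beam 1 = 4.0415 ≠ 5.0000 ✗
  (7.5, 3.5, 15°): beam 1 = 2.5882 ≠ 5.0000 ✗
  …
  (5.5, 4.5, 240°): r_1=5.0000, r_2=1.9319, r_3=2.8868, r_4=3.6235, r_5=0.5774 — all match ✓
No second candidate reproduces the full scan.

(x, y, θ) = (5.5, 4.5, 240°)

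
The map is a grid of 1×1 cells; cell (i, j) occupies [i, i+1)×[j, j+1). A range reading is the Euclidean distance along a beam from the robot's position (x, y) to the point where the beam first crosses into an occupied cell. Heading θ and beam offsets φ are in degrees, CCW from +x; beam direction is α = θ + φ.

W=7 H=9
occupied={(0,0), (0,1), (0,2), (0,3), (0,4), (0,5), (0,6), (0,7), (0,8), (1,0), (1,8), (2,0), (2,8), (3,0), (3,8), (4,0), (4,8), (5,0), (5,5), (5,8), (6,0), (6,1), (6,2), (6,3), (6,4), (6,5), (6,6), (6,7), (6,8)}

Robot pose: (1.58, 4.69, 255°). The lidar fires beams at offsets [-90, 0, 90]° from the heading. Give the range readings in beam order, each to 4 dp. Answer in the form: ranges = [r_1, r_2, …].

ranges = [0.6005, 2.2409, 4.5759]

beam 1: φ=-90°, α=165°
  direction (-0.9659, 0.2588); cell (1,4); t to first gridline: x 0.6005, y 1.1977 (then +1.0353 / +3.8637)
    (0,4) via x @ 0.6005  # hit
  → r_1 = 0.6005
beam 2: φ=0°, α=255°
  direction (-0.2588, -0.9659); cell (1,4); t to first gridline: x 2.2409, y 0.7143 (then +3.8637 / +1.0353)
    (1,3) via y @ 0.7143
    (1,2) via y @ 1.7496
    (0,2) via x @ 2.2409  # hit
  → r_2 = 2.2409
beam 3: φ=90°, α=345°
  direction (0.9659, -0.2588); cell (1,4); t to first gridline: x 0.4348, y 2.6660 (then +1.0353 / +3.8637)
    (2,4) via x @ 0.4348
    (3,4) via x @ 1.4701
    (4,4) via x @ 2.5054
    (4,3) via y @ 2.6660
    (5,3) via x @ 3.5406
    (6,3) via x @ 4.5759  # hit
  → r_3 = 4.5759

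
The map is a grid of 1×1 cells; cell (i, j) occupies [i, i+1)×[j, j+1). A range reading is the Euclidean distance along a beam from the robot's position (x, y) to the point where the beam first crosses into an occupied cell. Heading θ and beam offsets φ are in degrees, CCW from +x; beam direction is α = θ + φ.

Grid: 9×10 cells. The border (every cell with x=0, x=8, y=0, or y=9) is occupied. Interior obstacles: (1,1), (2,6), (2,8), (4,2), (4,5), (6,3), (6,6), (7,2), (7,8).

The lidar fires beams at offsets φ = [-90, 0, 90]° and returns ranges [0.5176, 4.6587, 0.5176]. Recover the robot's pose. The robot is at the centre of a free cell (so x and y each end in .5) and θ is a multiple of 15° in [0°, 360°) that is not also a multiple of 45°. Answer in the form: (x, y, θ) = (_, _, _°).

Candidates: 47 free-cell centres × 16 headings = 752 poses. Raycast each; keep the one whose scan matches to 4 dp.
  (1.5, 8.5, 195°): beam 2 = 0.5176 ≠ 4.6587 ✗
  (4.5, 6.5, 165°): beam 1 = 2.5882 ≠ 0.5176 ✗
  (6.5, 1.5, 240°): beam 1 = 1.7321 ≠ 0.5176 ✗
  …
  (2.5, 7.5, 15°): r_1=0.5176, r_2=4.6587, r_3=0.5176 — all match ✓
Unique over the lattice → pose = (2.5, 7.5, 15°).

(x, y, θ) = (2.5, 7.5, 15°)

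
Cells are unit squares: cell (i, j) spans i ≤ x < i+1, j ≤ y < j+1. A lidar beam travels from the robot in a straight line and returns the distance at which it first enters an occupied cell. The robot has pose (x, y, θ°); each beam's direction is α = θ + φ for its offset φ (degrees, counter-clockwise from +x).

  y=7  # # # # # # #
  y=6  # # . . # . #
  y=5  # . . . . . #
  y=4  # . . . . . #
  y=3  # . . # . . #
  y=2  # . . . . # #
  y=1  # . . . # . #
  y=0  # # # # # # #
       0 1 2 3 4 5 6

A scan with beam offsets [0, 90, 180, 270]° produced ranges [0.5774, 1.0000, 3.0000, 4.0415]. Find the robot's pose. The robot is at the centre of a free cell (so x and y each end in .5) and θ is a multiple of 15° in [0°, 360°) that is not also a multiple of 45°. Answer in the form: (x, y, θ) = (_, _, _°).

(x, y, θ) = (1.5, 3.5, 150°)

Enumerate (i+0.5, j+0.5, θ) over the 25 free cells and 16 admissible headings. For each, cast all 4 beams and compare to the given ranges.
  (4.5, 2.5, 75°): beam 1 = 4.6587 ≠ 0.5774 ✗
  (5.5, 3.5, 255°): beam 1 = 0.5176 ≠ 0.5774 ✗
  (1.5, 5.5, 300°): beam 1 = 5.0000 ≠ 0.5774 ✗
  (5.5, 1.5, 330°): beam 2 = 0.5774 ≠ 1.0000 ✗
  …
  (1.5, 3.5, 150°): r_1=0.5774, r_2=1.0000, r_3=3.0000, r_4=4.0415 — all match ✓
Unique over the lattice → pose = (1.5, 3.5, 150°).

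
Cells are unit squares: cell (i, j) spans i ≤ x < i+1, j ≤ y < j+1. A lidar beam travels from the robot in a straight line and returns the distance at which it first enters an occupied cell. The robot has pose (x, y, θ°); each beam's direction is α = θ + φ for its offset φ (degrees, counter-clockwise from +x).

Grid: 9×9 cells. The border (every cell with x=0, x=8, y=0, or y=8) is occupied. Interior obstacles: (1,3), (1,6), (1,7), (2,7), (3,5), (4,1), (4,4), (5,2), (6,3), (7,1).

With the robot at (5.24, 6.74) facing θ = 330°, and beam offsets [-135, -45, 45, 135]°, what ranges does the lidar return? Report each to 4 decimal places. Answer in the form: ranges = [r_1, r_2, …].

ranges = [4.3896, 2.9364, 2.8574, 1.3044]

beam 1: φ=-135°, α=195°
  dir = (cos 195°, sin 195°) = (-0.9659, -0.2588); from cell (5,6)
  next x-line at t=0.2485, next y-line at t=2.8591; Δt_x=1.0353, Δt_y=3.8637
    x: enter (4,6) at t=0.2485
    x: enter (3,6) at t=1.2837
    x: enter (2,6) at t=2.3190
    y: enter (2,5) at t=2.8591
    x: enter (1,5) at t=3.3543
    x: enter (0,5) at t=4.3896 ← occupied
  → r_1 = 4.3896
beam 2: φ=-45°, α=285°
  dir = (cos 285°, sin 285°) = (0.2588, -0.9659); from cell (5,6)
  next x-line at t=2.9364, next y-line at t=0.7661; Δt_x=3.8637, Δt_y=1.0353
    y: enter (5,5) at t=0.7661
    y: enter (5,4) at t=1.8014
    y: enter (5,3) at t=2.8367
    x: enter (6,3) at t=2.9364 ← occupied
  → r_2 = 2.9364
beam 3: φ=45°, α=15°
  dir = (cos 15°, sin 15°) = (0.9659, 0.2588); from cell (5,6)
  next x-line at t=0.7868, next y-line at t=1.0046; Δt_x=1.0353, Δt_y=3.8637
    x: enter (6,6) at t=0.7868
    y: enter (6,7) at t=1.0046
    x: enter (7,7) at t=1.8221
    x: enter (8,7) at t=2.8574 ← occupied
  → r_3 = 2.8574
beam 4: φ=135°, α=105°
  dir = (cos 105°, sin 105°) = (-0.2588, 0.9659); from cell (5,6)
  next x-line at t=0.9273, next y-line at t=0.2692; Δt_x=3.8637, Δt_y=1.0353
    y: enter (5,7) at t=0.2692
    x: enter (4,7) at t=0.9273
    y: enter (4,8) at t=1.3044 ← occupied
  → r_4 = 1.3044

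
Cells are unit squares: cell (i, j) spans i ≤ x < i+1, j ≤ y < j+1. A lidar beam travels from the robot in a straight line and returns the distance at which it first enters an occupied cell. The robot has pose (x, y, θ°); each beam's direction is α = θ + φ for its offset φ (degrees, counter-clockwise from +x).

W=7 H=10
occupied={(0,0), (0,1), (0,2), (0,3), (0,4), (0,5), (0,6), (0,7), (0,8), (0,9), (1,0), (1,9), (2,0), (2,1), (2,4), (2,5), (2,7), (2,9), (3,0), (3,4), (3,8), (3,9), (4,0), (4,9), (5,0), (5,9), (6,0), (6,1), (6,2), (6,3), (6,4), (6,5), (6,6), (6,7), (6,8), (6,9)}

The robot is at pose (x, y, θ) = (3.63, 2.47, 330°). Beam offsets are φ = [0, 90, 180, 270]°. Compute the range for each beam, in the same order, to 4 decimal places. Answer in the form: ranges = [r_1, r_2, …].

beam 1: φ=0°, α=330°
  cosα=0.8660 sinα=-0.5000 | (3,2) | tMaxX 0.4272 tMaxY 0.9400 | tΔX 1.1547 tΔY 2.0000
    t=0.4272 [x] (4,2)
    t=0.9400 [y] (4,1)
    t=1.5819 [x] (5,1)
    t=2.7366 [x] (6,1) — stop
  → r_1 = 2.7366
beam 2: φ=90°, α=60°
  cosα=0.5000 sinα=0.8660 | (3,2) | tMaxX 0.7400 tMaxY 0.6120 | tΔX 2.0000 tΔY 1.1547
    t=0.6120 [y] (3,3)
    t=0.7400 [x] (4,3)
    t=1.7667 [y] (4,4)
    t=2.7400 [x] (5,4)
    t=2.9214 [y] (5,5)
    t=4.0761 [y] (5,6)
    t=4.7400 [x] (6,6) — stop
  → r_2 = 4.7400
beam 3: φ=180°, α=150°
  cosα=-0.8660 sinα=0.5000 | (3,2) | tMaxX 0.7275 tMaxY 1.0600 | tΔX 1.1547 tΔY 2.0000
    t=0.7275 [x] (2,2)
    t=1.0600 [y] (2,3)
    t=1.8822 [x] (1,3)
    t=3.0369 [x] (0,3) — stop
  → r_3 = 3.0369
beam 4: φ=270°, α=240°
  cosα=-0.5000 sinα=-0.8660 | (3,2) | tMaxX 1.2600 tMaxY 0.5427 | tΔX 2.0000 tΔY 1.1547
    t=0.5427 [y] (3,1)
    t=1.2600 [x] (2,1) — stop
  → r_4 = 1.2600

ranges = [2.7366, 4.7400, 3.0369, 1.2600]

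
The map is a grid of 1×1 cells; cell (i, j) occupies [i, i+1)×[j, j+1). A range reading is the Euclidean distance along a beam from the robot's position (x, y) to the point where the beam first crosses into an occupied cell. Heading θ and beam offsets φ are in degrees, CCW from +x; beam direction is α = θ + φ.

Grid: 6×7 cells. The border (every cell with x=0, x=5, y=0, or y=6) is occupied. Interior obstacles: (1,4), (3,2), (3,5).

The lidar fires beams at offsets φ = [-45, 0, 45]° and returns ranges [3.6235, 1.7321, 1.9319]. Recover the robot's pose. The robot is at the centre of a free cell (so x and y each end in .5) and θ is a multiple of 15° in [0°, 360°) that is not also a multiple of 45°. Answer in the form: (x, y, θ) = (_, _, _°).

(x, y, θ) = (4.5, 4.5, 240°)

Enumerate (i+0.5, j+0.5, θ) over the 17 free cells and 16 admissible headings. For each, cast all 3 beams and compare to the given ranges.
  (3.5, 3.5, 165°): beam 1 = 2.8868 ≠ 3.6235 ✗
  (2.5, 2.5, 240°): beam 1 = 1.5529 ≠ 3.6235 ✗
  (4.5, 5.5, 300°): beam 1 = 2.5882 ≠ 3.6235 ✗
  (4.5, 1.5, 105°): beam 1 = 1.0000 ≠ 3.6235 ✗
  (2.5, 2.5, 330°): beam 1 = 1.5529 ≠ 3.6235 ✗
  …
  (4.5, 4.5, 240°): r_1=3.6235, r_2=1.7321, r_3=1.9319 — all match ✓
No second candidate reproduces the full scan.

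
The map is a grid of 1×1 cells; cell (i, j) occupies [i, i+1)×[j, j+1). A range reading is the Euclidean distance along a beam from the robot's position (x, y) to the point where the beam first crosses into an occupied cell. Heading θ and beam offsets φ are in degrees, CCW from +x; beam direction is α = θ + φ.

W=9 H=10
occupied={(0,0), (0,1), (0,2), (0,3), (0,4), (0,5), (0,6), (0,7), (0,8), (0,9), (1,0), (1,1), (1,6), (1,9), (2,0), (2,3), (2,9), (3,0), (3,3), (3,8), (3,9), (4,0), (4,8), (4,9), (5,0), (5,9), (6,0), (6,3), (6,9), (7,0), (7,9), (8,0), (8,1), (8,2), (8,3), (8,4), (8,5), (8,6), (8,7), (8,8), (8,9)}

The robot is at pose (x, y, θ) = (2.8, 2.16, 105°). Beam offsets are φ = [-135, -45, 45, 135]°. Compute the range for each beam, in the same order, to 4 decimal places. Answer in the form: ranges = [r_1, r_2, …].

ranges = [2.3200, 0.9699, 2.0785, 1.3395]

beam 1: φ=-135°, α=330°
  dir = (cos 330°, sin 330°) = (0.8660, -0.5000); from cell (2,2)
  next x-line at t=0.2309, next y-line at t=0.3200; Δt_x=1.1547, Δt_y=2.0000
    x: enter (3,2) at t=0.2309
    y: enter (3,1) at t=0.3200
    x: enter (4,1) at t=1.3856
    y: enter (4,0) at t=2.3200 ← occupied
  → r_1 = 2.3200
beam 2: φ=-45°, α=60°
  dir = (cos 60°, sin 60°) = (0.5000, 0.8660); from cell (2,2)
  next x-line at t=0.4000, next y-line at t=0.9699; Δt_x=2.0000, Δt_y=1.1547
    x: enter (3,2) at t=0.4000
    y: enter (3,3) at t=0.9699 ← occupied
  → r_2 = 0.9699
beam 3: φ=45°, α=150°
  dir = (cos 150°, sin 150°) = (-0.8660, 0.5000); from cell (2,2)
  next x-line at t=0.9238, next y-line at t=1.6800; Δt_x=1.1547, Δt_y=2.0000
    x: enter (1,2) at t=0.9238
    y: enter (1,3) at t=1.6800
    x: enter (0,3) at t=2.0785 ← occupied
  → r_3 = 2.0785
beam 4: φ=135°, α=240°
  dir = (cos 240°, sin 240°) = (-0.5000, -0.8660); from cell (2,2)
  next x-line at t=1.6000, next y-line at t=0.1848; Δt_x=2.0000, Δt_y=1.1547
    y: enter (2,1) at t=0.1848
    y: enter (2,0) at t=1.3395 ← occupied
  → r_4 = 1.3395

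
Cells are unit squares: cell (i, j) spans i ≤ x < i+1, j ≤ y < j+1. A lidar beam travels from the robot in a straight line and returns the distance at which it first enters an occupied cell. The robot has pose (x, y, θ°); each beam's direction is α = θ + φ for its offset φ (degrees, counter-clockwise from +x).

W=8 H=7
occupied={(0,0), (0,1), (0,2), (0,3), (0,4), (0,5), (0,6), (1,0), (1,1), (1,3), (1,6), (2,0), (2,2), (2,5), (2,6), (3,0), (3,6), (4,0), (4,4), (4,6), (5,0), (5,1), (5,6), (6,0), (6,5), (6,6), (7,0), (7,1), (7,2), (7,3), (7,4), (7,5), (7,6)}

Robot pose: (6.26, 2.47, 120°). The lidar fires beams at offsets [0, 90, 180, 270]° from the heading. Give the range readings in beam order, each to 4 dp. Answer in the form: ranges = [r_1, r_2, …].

ranges = [2.5200, 0.9400, 1.4800, 0.8545]

beam 1: φ=0°, α=120°
  direction (-0.5000, 0.8660); cell (6,2); t to first gridline: x 0.5200, y 0.6120 (then +2.0000 / +1.1547)
    (5,2) via x @ 0.5200
    (5,3) via y @ 0.6120
    (5,4) via y @ 1.7667
    (4,4) via x @ 2.5200  # hit
  → r_1 = 2.5200
beam 2: φ=90°, α=210°
  direction (-0.8660, -0.5000); cell (6,2); t to first gridline: x 0.3002, y 0.9400 (then +1.1547 / +2.0000)
    (5,2) via x @ 0.3002
    (5,1) via y @ 0.9400  # hit
  → r_2 = 0.9400
beam 3: φ=180°, α=300°
  direction (0.5000, -0.8660); cell (6,2); t to first gridline: x 1.4800, y 0.5427 (then +2.0000 / +1.1547)
    (6,1) via y @ 0.5427
    (7,1) via x @ 1.4800  # hit
  → r_3 = 1.4800
beam 4: φ=270°, α=30°
  direction (0.8660, 0.5000); cell (6,2); t to first gridline: x 0.8545, y 1.0600 (then +1.1547 / +2.0000)
    (7,2) via x @ 0.8545  # hit
  → r_4 = 0.8545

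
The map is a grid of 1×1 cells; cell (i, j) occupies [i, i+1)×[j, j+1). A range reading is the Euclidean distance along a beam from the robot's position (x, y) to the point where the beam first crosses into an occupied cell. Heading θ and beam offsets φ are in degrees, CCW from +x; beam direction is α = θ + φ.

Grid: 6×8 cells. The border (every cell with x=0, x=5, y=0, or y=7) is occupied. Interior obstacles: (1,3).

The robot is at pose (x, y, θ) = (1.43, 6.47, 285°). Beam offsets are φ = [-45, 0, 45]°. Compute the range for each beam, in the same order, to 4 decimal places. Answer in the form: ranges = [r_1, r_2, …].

ranges = [0.8600, 5.6630, 4.1223]

beam 1: φ=-45°, α=240°
  direction (-0.5000, -0.8660); cell (1,6); t to first gridline: x 0.8600, y 0.5427 (then +2.0000 / +1.1547)
    (1,5) via y @ 0.5427
    (0,5) via x @ 0.8600  # hit
  → r_1 = 0.8600
beam 2: φ=0°, α=285°
  direction (0.2588, -0.9659); cell (1,6); t to first gridline: x 2.2023, y 0.4866 (then +3.8637 / +1.0353)
    (1,5) via y @ 0.4866
    (1,4) via y @ 1.5219
    (2,4) via x @ 2.2023
    (2,3) via y @ 2.5571
    (2,2) via y @ 3.5924
    (2,1) via y @ 4.6277
    (2,0) via y @ 5.6630  # hit
  → r_2 = 5.6630
beam 3: φ=45°, α=330°
  direction (0.8660, -0.5000); cell (1,6); t to first gridline: x 0.6582, y 0.9400 (then +1.1547 / +2.0000)
    (2,6) via x @ 0.6582
    (2,5) via y @ 0.9400
    (3,5) via x @ 1.8129
    (3,4) via y @ 2.9400
    (4,4) via x @ 2.9676
    (5,4) via x @ 4.1223  # hit
  → r_3 = 4.1223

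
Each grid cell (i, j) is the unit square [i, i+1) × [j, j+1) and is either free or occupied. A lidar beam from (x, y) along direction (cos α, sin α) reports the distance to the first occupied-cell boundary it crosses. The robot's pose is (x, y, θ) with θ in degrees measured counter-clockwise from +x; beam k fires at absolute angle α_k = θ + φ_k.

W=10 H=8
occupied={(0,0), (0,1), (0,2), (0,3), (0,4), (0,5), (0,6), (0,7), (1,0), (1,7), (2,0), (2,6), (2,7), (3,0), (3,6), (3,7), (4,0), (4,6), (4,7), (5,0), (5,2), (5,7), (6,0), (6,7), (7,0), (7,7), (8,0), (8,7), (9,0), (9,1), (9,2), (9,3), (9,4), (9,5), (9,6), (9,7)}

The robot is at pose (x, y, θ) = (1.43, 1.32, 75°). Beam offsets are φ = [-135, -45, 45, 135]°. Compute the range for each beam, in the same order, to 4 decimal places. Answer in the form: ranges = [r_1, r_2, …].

beam 1: φ=-135°, α=300°
  dir = (cos 300°, sin 300°) = (0.5000, -0.8660); from cell (1,1)
  next x-line at t=1.1400, next y-line at t=0.3695; Δt_x=2.0000, Δt_y=1.1547
    y: enter (1,0) at t=0.3695 ← occupied
  → r_1 = 0.3695
beam 2: φ=-45°, α=30°
  dir = (cos 30°, sin 30°) = (0.8660, 0.5000); from cell (1,1)
  next x-line at t=0.6582, next y-line at t=1.3600; Δt_x=1.1547, Δt_y=2.0000
    x: enter (2,1) at t=0.6582
    y: enter (2,2) at t=1.3600
    x: enter (3,2) at t=1.8129
    x: enter (4,2) at t=2.9676
    y: enter (4,3) at t=3.3600
    x: enter (5,3) at t=4.1223
    x: enter (6,3) at t=5.2770
    y: enter (6,4) at t=5.3600
    x: enter (7,4) at t=6.4317
    y: enter (7,5) at t=7.3600
    x: enter (8,5) at t=7.5864
    x: enter (9,5) at t=8.7411 ← occupied
  → r_2 = 8.7411
beam 3: φ=45°, α=120°
  dir = (cos 120°, sin 120°) = (-0.5000, 0.8660); from cell (1,1)
  next x-line at t=0.8600, next y-line at t=0.7852; Δt_x=2.0000, Δt_y=1.1547
    y: enter (1,2) at t=0.7852
    x: enter (0,2) at t=0.8600 ← occupied
  → r_3 = 0.8600
beam 4: φ=135°, α=210°
  dir = (cos 210°, sin 210°) = (-0.8660, -0.5000); from cell (1,1)
  next x-line at t=0.4965, next y-line at t=0.6400; Δt_x=1.1547, Δt_y=2.0000
    x: enter (0,1) at t=0.4965 ← occupied
  → r_4 = 0.4965

ranges = [0.3695, 8.7411, 0.8600, 0.4965]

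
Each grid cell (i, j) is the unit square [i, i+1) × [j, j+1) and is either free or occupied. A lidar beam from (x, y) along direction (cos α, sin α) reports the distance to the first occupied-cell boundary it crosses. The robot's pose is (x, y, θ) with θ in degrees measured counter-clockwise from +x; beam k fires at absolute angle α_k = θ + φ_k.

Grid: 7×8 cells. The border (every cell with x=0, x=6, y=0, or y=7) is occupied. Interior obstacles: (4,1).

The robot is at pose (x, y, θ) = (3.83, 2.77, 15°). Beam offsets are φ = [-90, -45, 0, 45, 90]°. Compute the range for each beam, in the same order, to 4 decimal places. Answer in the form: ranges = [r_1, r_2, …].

beam 1: φ=-90°, α=285°
  dir = (cos 285°, sin 285°) = (0.2588, -0.9659); from cell (3,2)
  next x-line at t=0.6568, next y-line at t=0.7972; Δt_x=3.8637, Δt_y=1.0353
    x: enter (4,2) at t=0.6568
    y: enter (4,1) at t=0.7972 ← occupied
  → r_1 = 0.7972
beam 2: φ=-45°, α=330°
  dir = (cos 330°, sin 330°) = (0.8660, -0.5000); from cell (3,2)
  next x-line at t=0.1963, next y-line at t=1.5400; Δt_x=1.1547, Δt_y=2.0000
    x: enter (4,2) at t=0.1963
    x: enter (5,2) at t=1.3510
    y: enter (5,1) at t=1.5400
    x: enter (6,1) at t=2.5057 ← occupied
  → r_2 = 2.5057
beam 3: φ=0°, α=15°
  dir = (cos 15°, sin 15°) = (0.9659, 0.2588); from cell (3,2)
  next x-line at t=0.1760, next y-line at t=0.8887; Δt_x=1.0353, Δt_y=3.8637
    x: enter (4,2) at t=0.1760
    y: enter (4,3) at t=0.8887
    x: enter (5,3) at t=1.2113
    x: enter (6,3) at t=2.2465 ← occupied
  → r_3 = 2.2465
beam 4: φ=45°, α=60°
  dir = (cos 60°, sin 60°) = (0.5000, 0.8660); from cell (3,2)
  next x-line at t=0.3400, next y-line at t=0.2656; Δt_x=2.0000, Δt_y=1.1547
    y: enter (3,3) at t=0.2656
    x: enter (4,3) at t=0.3400
    y: enter (4,4) at t=1.4203
    x: enter (5,4) at t=2.3400
    y: enter (5,5) at t=2.5750
    y: enter (5,6) at t=3.7297
    x: enter (6,6) at t=4.3400 ← occupied
  → r_4 = 4.3400
beam 5: φ=90°, α=105°
  dir = (cos 105°, sin 105°) = (-0.2588, 0.9659); from cell (3,2)
  next x-line at t=3.2069, next y-line at t=0.2381; Δt_x=3.8637, Δt_y=1.0353
    y: enter (3,3) at t=0.2381
    y: enter (3,4) at t=1.2734
    y: enter (3,5) at t=2.3087
    x: enter (2,5) at t=3.2069
    y: enter (2,6) at t=3.3439
    y: enter (2,7) at t=4.3792 ← occupied
  → r_5 = 4.3792

ranges = [0.7972, 2.5057, 2.2465, 4.3400, 4.3792]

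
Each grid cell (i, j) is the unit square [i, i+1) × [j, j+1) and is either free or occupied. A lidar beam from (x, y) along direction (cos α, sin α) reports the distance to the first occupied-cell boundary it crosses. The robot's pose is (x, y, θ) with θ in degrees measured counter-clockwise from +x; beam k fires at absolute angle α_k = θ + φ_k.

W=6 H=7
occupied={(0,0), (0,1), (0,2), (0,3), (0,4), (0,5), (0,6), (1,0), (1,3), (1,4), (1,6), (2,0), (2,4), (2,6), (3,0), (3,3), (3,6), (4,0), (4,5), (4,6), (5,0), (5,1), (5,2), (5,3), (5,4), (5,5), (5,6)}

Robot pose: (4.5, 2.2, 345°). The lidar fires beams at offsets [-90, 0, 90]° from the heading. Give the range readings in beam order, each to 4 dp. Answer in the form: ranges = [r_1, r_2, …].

beam 1: φ=-90°, α=255°
  direction (-0.2588, -0.9659); cell (4,2); t to first gridline: x 1.9319, y 0.2071 (then +3.8637 / +1.0353)
    (4,1) via y @ 0.2071
    (4,0) via y @ 1.2423  # hit
  → r_1 = 1.2423
beam 2: φ=0°, α=345°
  direction (0.9659, -0.2588); cell (4,2); t to first gridline: x 0.5176, y 0.7727 (then +1.0353 / +3.8637)
    (5,2) via x @ 0.5176  # hit
  → r_2 = 0.5176
beam 3: φ=90°, α=75°
  direction (0.2588, 0.9659); cell (4,2); t to first gridline: x 1.9319, y 0.8282 (then +3.8637 / +1.0353)
    (4,3) via y @ 0.8282
    (4,4) via y @ 1.8635
    (5,4) via x @ 1.9319  # hit
  → r_3 = 1.9319

ranges = [1.2423, 0.5176, 1.9319]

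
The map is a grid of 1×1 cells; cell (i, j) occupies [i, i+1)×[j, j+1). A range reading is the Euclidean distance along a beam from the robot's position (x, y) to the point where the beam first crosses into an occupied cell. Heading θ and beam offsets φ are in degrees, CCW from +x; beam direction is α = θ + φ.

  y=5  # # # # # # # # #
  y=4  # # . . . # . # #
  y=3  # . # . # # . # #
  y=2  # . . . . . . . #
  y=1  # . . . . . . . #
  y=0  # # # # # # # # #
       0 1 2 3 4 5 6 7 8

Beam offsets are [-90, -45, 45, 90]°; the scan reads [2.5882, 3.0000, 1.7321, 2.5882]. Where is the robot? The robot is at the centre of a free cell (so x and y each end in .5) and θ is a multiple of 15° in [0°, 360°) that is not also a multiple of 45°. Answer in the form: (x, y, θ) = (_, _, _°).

(x, y, θ) = (5.5, 2.5, 255°)

The pose lattice has 21·16 = 336 candidates. Test each by forward raycasting.
  (6.5, 4.5, 30°): beam 1 = 1.0000 ≠ 2.5882 ✗
  (4.5, 1.5, 15°): beam 1 = 0.5176 ≠ 2.5882 ✗
  (2.5, 2.5, 285°): beam 1 = 1.5529 ≠ 2.5882 ✗
  …
  (5.5, 2.5, 255°): r_1=2.5882, r_2=3.0000, r_3=1.7321, r_4=2.5882 — all match ✓
Unique over the lattice → pose = (5.5, 2.5, 255°).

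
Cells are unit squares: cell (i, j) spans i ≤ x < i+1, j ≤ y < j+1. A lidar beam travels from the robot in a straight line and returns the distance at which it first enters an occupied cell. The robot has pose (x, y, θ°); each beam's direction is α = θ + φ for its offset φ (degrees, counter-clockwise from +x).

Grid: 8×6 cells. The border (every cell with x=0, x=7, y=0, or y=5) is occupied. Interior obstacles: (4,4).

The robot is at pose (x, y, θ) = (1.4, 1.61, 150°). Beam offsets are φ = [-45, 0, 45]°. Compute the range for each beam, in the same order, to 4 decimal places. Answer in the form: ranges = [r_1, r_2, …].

ranges = [1.5455, 0.4619, 0.4141]

beam 1: φ=-45°, α=105°
  cosα=-0.2588 sinα=0.9659 | (1,1) | tMaxX 1.5455 tMaxY 0.4038 | tΔX 3.8637 tΔY 1.0353
    t=0.4038 [y] (1,2)
    t=1.4390 [y] (1,3)
    t=1.5455 [x] (0,3) — stop
  → r_1 = 1.5455
beam 2: φ=0°, α=150°
  cosα=-0.8660 sinα=0.5000 | (1,1) | tMaxX 0.4619 tMaxY 0.7800 | tΔX 1.1547 tΔY 2.0000
    t=0.4619 [x] (0,1) — stop
  → r_2 = 0.4619
beam 3: φ=45°, α=195°
  cosα=-0.9659 sinα=-0.2588 | (1,1) | tMaxX 0.4141 tMaxY 2.3569 | tΔX 1.0353 tΔY 3.8637
    t=0.4141 [x] (0,1) — stop
  → r_3 = 0.4141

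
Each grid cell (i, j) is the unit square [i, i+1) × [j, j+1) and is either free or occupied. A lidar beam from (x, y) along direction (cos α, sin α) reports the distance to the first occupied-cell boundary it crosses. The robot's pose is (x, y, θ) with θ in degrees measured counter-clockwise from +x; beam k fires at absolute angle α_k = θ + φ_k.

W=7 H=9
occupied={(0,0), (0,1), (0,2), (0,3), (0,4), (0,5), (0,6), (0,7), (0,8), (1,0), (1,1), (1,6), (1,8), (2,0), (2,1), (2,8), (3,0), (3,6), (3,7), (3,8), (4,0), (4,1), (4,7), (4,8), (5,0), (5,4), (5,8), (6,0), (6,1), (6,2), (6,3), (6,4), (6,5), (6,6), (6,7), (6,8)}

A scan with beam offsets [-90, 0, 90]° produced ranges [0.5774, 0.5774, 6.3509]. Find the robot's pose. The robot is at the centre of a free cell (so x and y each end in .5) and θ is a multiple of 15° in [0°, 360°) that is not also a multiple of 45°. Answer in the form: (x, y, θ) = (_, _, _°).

The pose lattice has 27·16 = 432 candidates. Test each by forward raycasting.
  (5.5, 1.5, 255°): beam 1 = 0.5176 ≠ 0.5774 ✗
  (4.5, 6.5, 150°): beam 3 = 5.1962 ≠ 6.3509 ✗
  (2.5, 7.5, 255°): beam 1 = 1.5529 ≠ 0.5774 ✗
  (1.5, 5.5, 15°): beam 1 = 3.6235 ≠ 0.5774 ✗
  (3.5, 4.5, 195°): beam 1 = 1.5529 ≠ 0.5774 ✗
  …
  (5.5, 7.5, 150°): r_1=0.5774, r_2=0.5774, r_3=6.3509 — all match ✓
No second candidate reproduces the full scan.

(x, y, θ) = (5.5, 7.5, 150°)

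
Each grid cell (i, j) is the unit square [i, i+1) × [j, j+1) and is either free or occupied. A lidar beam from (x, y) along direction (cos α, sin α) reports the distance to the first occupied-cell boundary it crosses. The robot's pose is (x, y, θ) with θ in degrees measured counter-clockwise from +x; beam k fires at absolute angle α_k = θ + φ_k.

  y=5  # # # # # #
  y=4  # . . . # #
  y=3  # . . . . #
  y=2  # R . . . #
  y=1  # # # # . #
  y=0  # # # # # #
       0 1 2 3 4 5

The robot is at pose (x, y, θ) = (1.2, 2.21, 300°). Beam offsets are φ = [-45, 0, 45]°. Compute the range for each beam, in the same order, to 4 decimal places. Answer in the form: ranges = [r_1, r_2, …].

beam 1: φ=-45°, α=255°
  d=(-0.2588,-0.9659)  start (1,2)  tX=0.7727 tY=0.2174  stride 1/|dx|=3.8637 1/|dy|=1.0353
    cross y-line → (1,1), t=0.2174 (wall)
  → r_1 = 0.2174
beam 2: φ=0°, α=300°
  d=(0.5000,-0.8660)  start (1,2)  tX=1.6000 tY=0.2425  stride 1/|dx|=2.0000 1/|dy|=1.1547
    cross y-line → (1,1), t=0.2425 (wall)
  → r_2 = 0.2425
beam 3: φ=45°, α=345°
  d=(0.9659,-0.2588)  start (1,2)  tX=0.8282 tY=0.8114  stride 1/|dx|=1.0353 1/|dy|=3.8637
    cross y-line → (1,1), t=0.8114 (wall)
  → r_3 = 0.8114

ranges = [0.2174, 0.2425, 0.8114]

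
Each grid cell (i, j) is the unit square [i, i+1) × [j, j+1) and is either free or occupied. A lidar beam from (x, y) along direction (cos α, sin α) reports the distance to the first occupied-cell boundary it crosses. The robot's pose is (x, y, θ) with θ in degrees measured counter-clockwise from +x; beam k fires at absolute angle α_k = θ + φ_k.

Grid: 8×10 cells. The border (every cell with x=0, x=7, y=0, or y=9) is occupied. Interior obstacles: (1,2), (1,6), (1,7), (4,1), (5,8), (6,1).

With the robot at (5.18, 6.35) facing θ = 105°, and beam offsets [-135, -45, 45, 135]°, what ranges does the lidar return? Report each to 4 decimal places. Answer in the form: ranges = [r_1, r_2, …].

ranges = [2.1016, 3.0600, 4.8266, 6.1776]

beam 1: φ=-135°, α=330°
  direction (0.8660, -0.5000); cell (5,6); t to first gridline: x 0.9469, y 0.7000 (then +1.1547 / +2.0000)
    (5,5) via y @ 0.7000
    (6,5) via x @ 0.9469
    (7,5) via x @ 2.1016  # hit
  → r_1 = 2.1016
beam 2: φ=-45°, α=60°
  direction (0.5000, 0.8660); cell (5,6); t to first gridline: x 1.6400, y 0.7506 (then +2.0000 / +1.1547)
    (5,7) via y @ 0.7506
    (6,7) via x @ 1.6400
    (6,8) via y @ 1.9053
    (6,9) via y @ 3.0600  # hit
  → r_2 = 3.0600
beam 3: φ=45°, α=150°
  direction (-0.8660, 0.5000); cell (5,6); t to first gridline: x 0.2078, y 1.3000 (then +1.1547 / +2.0000)
    (4,6) via x @ 0.2078
    (4,7) via y @ 1.3000
    (3,7) via x @ 1.3625
    (2,7) via x @ 2.5172
    (2,8) via y @ 3.3000
    (1,8) via x @ 3.6719
    (0,8) via x @ 4.8266  # hit
  → r_3 = 4.8266
beam 4: φ=135°, α=240°
  direction (-0.5000, -0.8660); cell (5,6); t to first gridline: x 0.3600, y 0.4041 (then +2.0000 / +1.1547)
    (4,6) via x @ 0.3600
    (4,5) via y @ 0.4041
    (4,4) via y @ 1.5588
    (3,4) via x @ 2.3600
    (3,3) via y @ 2.7135
    (3,2) via y @ 3.8682
    (2,2) via x @ 4.3600
    (2,1) via y @ 5.0229
    (2,0) via y @ 6.1776  # hit
  → r_4 = 6.1776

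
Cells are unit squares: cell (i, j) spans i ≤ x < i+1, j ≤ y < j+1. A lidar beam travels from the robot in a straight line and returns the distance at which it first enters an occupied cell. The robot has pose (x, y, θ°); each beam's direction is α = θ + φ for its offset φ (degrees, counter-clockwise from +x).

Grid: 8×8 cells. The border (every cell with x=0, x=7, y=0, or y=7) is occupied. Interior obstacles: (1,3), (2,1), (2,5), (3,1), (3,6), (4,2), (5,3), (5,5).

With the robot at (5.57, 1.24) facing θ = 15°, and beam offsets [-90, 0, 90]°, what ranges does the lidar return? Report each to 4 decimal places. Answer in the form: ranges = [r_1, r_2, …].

ranges = [0.2485, 1.4804, 1.8221]

beam 1: φ=-90°, α=285°
  cosα=0.2588 sinα=-0.9659 | (5,1) | tMaxX 1.6614 tMaxY 0.2485 | tΔX 3.8637 tΔY 1.0353
    t=0.2485 [y] (5,0) — stop
  → r_1 = 0.2485
beam 2: φ=0°, α=15°
  cosα=0.9659 sinα=0.2588 | (5,1) | tMaxX 0.4452 tMaxY 2.9364 | tΔX 1.0353 tΔY 3.8637
    t=0.4452 [x] (6,1)
    t=1.4804 [x] (7,1) — stop
  → r_2 = 1.4804
beam 3: φ=90°, α=105°
  cosα=-0.2588 sinα=0.9659 | (5,1) | tMaxX 2.2023 tMaxY 0.7868 | tΔX 3.8637 tΔY 1.0353
    t=0.7868 [y] (5,2)
    t=1.8221 [y] (5,3) — stop
  → r_3 = 1.8221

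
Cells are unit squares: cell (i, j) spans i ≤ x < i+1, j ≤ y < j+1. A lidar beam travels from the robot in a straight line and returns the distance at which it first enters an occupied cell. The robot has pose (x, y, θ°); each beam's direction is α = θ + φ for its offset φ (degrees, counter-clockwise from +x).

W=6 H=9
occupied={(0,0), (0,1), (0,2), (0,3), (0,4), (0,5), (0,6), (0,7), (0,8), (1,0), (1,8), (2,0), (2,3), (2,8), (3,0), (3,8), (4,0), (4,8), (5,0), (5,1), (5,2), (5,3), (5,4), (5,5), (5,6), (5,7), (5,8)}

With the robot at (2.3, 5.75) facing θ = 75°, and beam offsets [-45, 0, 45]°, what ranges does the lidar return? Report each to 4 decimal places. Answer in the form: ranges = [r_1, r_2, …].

ranges = [3.1177, 2.3294, 2.5981]

beam 1: φ=-45°, α=30°
  d=(0.8660,0.5000)  start (2,5)  tX=0.8083 tY=0.5000  stride 1/|dx|=1.1547 1/|dy|=2.0000
    cross y-line → (2,6), t=0.5000
    cross x-line → (3,6), t=0.8083
    cross x-line → (4,6), t=1.9630
    cross y-line → (4,7), t=2.5000
    cross x-line → (5,7), t=3.1177 (wall)
  → r_1 = 3.1177
beam 2: φ=0°, α=75°
  d=(0.2588,0.9659)  start (2,5)  tX=2.7046 tY=0.2588  stride 1/|dx|=3.8637 1/|dy|=1.0353
    cross y-line → (2,6), t=0.2588
    cross y-line → (2,7), t=1.2941
    cross y-line → (2,8), t=2.3294 (wall)
  → r_2 = 2.3294
beam 3: φ=45°, α=120°
  d=(-0.5000,0.8660)  start (2,5)  tX=0.6000 tY=0.2887  stride 1/|dx|=2.0000 1/|dy|=1.1547
    cross y-line → (2,6), t=0.2887
    cross x-line → (1,6), t=0.6000
    cross y-line → (1,7), t=1.4434
    cross y-line → (1,8), t=2.5981 (wall)
  → r_3 = 2.5981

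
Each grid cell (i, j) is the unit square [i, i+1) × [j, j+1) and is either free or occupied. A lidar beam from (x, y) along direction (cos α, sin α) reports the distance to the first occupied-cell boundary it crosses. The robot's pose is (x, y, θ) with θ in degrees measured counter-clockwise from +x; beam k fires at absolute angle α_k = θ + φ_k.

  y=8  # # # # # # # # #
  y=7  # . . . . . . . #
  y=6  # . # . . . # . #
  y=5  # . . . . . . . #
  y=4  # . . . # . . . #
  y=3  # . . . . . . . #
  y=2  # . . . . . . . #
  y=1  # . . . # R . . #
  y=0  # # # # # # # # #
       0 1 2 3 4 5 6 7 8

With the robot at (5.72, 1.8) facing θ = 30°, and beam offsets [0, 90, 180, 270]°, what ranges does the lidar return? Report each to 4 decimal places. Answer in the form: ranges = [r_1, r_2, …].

ranges = [2.6327, 2.5403, 0.8314, 0.9238]

beam 1: φ=0°, α=30°
  dir = (cos 30°, sin 30°) = (0.8660, 0.5000); from cell (5,1)
  next x-line at t=0.3233, next y-line at t=0.4000; Δt_x=1.1547, Δt_y=2.0000
    x: enter (6,1) at t=0.3233
    y: enter (6,2) at t=0.4000
    x: enter (7,2) at t=1.4780
    y: enter (7,3) at t=2.4000
    x: enter (8,3) at t=2.6327 ← occupied
  → r_1 = 2.6327
beam 2: φ=90°, α=120°
  dir = (cos 120°, sin 120°) = (-0.5000, 0.8660); from cell (5,1)
  next x-line at t=1.4400, next y-line at t=0.2309; Δt_x=2.0000, Δt_y=1.1547
    y: enter (5,2) at t=0.2309
    y: enter (5,3) at t=1.3856
    x: enter (4,3) at t=1.4400
    y: enter (4,4) at t=2.5403 ← occupied
  → r_2 = 2.5403
beam 3: φ=180°, α=210°
  dir = (cos 210°, sin 210°) = (-0.8660, -0.5000); from cell (5,1)
  next x-line at t=0.8314, next y-line at t=1.6000; Δt_x=1.1547, Δt_y=2.0000
    x: enter (4,1) at t=0.8314 ← occupied
  → r_3 = 0.8314
beam 4: φ=270°, α=300°
  dir = (cos 300°, sin 300°) = (0.5000, -0.8660); from cell (5,1)
  next x-line at t=0.5600, next y-line at t=0.9238; Δt_x=2.0000, Δt_y=1.1547
    x: enter (6,1) at t=0.5600
    y: enter (6,0) at t=0.9238 ← occupied
  → r_4 = 0.9238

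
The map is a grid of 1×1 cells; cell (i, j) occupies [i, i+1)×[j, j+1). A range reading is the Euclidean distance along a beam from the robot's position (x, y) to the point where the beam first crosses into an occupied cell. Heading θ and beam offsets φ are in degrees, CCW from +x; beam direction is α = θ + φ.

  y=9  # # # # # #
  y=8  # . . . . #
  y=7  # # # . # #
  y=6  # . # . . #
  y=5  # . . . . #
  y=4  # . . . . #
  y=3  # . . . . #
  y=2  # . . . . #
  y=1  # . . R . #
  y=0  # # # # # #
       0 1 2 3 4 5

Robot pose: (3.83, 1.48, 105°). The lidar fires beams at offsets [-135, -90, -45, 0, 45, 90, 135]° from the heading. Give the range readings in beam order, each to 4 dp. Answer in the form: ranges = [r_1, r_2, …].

ranges = [0.9600, 1.2113, 2.3400, 4.6794, 3.2678, 1.8546, 0.5543]

beam 1: φ=-135°, α=330°
  dir = (cos 330°, sin 330°) = (0.8660, -0.5000); from cell (3,1)
  next x-line at t=0.1963, next y-line at t=0.9600; Δt_x=1.1547, Δt_y=2.0000
    x: enter (4,1) at t=0.1963
    y: enter (4,0) at t=0.9600 ← occupied
  → r_1 = 0.9600
beam 2: φ=-90°, α=15°
  dir = (cos 15°, sin 15°) = (0.9659, 0.2588); from cell (3,1)
  next x-line at t=0.1760, next y-line at t=2.0091; Δt_x=1.0353, Δt_y=3.8637
    x: enter (4,1) at t=0.1760
    x: enter (5,1) at t=1.2113 ← occupied
  → r_2 = 1.2113
beam 3: φ=-45°, α=60°
  dir = (cos 60°, sin 60°) = (0.5000, 0.8660); from cell (3,1)
  next x-line at t=0.3400, next y-line at t=0.6004; Δt_x=2.0000, Δt_y=1.1547
    x: enter (4,1) at t=0.3400
    y: enter (4,2) at t=0.6004
    y: enter (4,3) at t=1.7551
    x: enter (5,3) at t=2.3400 ← occupied
  → r_3 = 2.3400
beam 4: φ=0°, α=105°
  dir = (cos 105°, sin 105°) = (-0.2588, 0.9659); from cell (3,1)
  next x-line at t=3.2069, next y-line at t=0.5383; Δt_x=3.8637, Δt_y=1.0353
    y: enter (3,2) at t=0.5383
    y: enter (3,3) at t=1.5736
    y: enter (3,4) at t=2.6089
    x: enter (2,4) at t=3.2069
    y: enter (2,5) at t=3.6442
    y: enter (2,6) at t=4.6794 ← occupied
  → r_4 = 4.6794
beam 5: φ=45°, α=150°
  dir = (cos 150°, sin 150°) = (-0.8660, 0.5000); from cell (3,1)
  next x-line at t=0.9584, next y-line at t=1.0400; Δt_x=1.1547, Δt_y=2.0000
    x: enter (2,1) at t=0.9584
    y: enter (2,2) at t=1.0400
    x: enter (1,2) at t=2.1131
    y: enter (1,3) at t=3.0400
    x: enter (0,3) at t=3.2678 ← occupied
  → r_5 = 3.2678
beam 6: φ=90°, α=195°
  dir = (cos 195°, sin 195°) = (-0.9659, -0.2588); from cell (3,1)
  next x-line at t=0.8593, next y-line at t=1.8546; Δt_x=1.0353, Δt_y=3.8637
    x: enter (2,1) at t=0.8593
    y: enter (2,0) at t=1.8546 ← occupied
  → r_6 = 1.8546
beam 7: φ=135°, α=240°
  dir = (cos 240°, sin 240°) = (-0.5000, -0.8660); from cell (3,1)
  next x-line at t=1.6600, next y-line at t=0.5543; Δt_x=2.0000, Δt_y=1.1547
    y: enter (3,0) at t=0.5543 ← occupied
  → r_7 = 0.5543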